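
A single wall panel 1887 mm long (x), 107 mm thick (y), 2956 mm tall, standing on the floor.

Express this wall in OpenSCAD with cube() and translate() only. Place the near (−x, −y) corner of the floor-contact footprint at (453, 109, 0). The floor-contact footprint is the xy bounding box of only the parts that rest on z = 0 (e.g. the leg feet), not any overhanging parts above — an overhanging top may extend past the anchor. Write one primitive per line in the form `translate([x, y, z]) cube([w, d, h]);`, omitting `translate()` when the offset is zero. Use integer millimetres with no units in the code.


translate([453, 109, 0]) cube([1887, 107, 2956]);


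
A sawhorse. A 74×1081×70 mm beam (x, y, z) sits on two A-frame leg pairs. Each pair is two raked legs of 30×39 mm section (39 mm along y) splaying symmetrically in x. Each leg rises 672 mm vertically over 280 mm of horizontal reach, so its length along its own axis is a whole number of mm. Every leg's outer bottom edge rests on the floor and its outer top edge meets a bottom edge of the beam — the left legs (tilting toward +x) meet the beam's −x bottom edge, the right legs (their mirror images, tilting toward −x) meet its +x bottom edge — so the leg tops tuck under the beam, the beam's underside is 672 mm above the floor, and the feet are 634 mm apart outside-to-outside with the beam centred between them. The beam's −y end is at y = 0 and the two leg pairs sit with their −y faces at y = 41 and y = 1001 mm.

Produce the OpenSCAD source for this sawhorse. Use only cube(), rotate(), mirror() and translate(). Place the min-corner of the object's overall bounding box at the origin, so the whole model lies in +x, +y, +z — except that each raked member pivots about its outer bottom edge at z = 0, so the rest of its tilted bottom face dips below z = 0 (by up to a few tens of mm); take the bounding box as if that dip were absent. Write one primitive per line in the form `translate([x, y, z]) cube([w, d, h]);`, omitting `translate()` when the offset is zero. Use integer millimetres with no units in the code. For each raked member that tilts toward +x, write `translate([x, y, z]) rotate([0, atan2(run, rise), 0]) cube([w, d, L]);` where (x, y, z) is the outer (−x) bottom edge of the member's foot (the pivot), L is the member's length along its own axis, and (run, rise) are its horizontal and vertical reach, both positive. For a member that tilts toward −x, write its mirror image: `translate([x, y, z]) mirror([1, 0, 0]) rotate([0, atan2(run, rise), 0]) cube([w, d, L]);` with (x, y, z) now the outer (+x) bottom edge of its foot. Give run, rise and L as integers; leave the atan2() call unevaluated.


// leg length = √(280² + 672²) = 728
// right-leg outer foot x = 2·280 + 74 = 634
// beam min-corner = (280, 0, 672)
translate([280, 0, 672]) cube([74, 1081, 70]);
translate([0, 41, 0]) rotate([0, atan2(280, 672), 0]) cube([30, 39, 728]);
translate([634, 41, 0]) mirror([1, 0, 0]) rotate([0, atan2(280, 672), 0]) cube([30, 39, 728]);
translate([0, 1001, 0]) rotate([0, atan2(280, 672), 0]) cube([30, 39, 728]);
translate([634, 1001, 0]) mirror([1, 0, 0]) rotate([0, atan2(280, 672), 0]) cube([30, 39, 728]);


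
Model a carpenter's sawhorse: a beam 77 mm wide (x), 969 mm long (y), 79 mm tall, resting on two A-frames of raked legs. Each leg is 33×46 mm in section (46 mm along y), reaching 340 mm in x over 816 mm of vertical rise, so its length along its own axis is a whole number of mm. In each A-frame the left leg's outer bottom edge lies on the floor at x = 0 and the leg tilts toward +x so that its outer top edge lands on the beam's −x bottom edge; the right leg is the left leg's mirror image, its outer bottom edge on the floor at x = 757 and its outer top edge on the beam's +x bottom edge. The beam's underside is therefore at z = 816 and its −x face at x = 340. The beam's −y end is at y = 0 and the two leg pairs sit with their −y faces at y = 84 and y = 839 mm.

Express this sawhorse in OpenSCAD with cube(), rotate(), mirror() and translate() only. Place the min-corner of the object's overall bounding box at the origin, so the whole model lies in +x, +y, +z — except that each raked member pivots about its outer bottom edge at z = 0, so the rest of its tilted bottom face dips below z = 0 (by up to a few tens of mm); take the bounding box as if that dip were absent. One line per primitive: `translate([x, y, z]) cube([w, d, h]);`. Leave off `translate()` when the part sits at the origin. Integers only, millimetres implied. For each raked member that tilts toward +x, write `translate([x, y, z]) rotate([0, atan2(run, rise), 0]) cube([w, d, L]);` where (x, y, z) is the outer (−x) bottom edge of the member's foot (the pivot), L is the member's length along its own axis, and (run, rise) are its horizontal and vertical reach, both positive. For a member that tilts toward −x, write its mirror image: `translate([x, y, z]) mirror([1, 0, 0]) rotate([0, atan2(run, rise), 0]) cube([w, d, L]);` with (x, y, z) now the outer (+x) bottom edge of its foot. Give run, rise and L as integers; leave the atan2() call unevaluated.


translate([340, 0, 816]) cube([77, 969, 79]);
translate([0, 84, 0]) rotate([0, atan2(340, 816), 0]) cube([33, 46, 884]);
translate([757, 84, 0]) mirror([1, 0, 0]) rotate([0, atan2(340, 816), 0]) cube([33, 46, 884]);
translate([0, 839, 0]) rotate([0, atan2(340, 816), 0]) cube([33, 46, 884]);
translate([757, 839, 0]) mirror([1, 0, 0]) rotate([0, atan2(340, 816), 0]) cube([33, 46, 884]);


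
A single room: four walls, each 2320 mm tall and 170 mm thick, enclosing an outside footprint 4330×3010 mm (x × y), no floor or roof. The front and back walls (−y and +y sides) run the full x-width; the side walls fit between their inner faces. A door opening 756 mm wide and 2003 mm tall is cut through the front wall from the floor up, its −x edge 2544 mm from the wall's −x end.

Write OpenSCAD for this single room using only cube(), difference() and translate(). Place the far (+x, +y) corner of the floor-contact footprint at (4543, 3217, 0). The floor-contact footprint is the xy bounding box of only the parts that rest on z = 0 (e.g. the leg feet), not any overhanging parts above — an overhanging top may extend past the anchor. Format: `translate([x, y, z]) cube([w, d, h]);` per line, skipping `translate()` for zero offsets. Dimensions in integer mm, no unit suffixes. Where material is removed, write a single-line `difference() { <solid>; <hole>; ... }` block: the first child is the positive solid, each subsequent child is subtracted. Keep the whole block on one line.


difference() { translate([213, 207, 0]) cube([4330, 170, 2320]); translate([2757, 207, 0]) cube([756, 170, 2003]); }
translate([213, 3047, 0]) cube([4330, 170, 2320]);
translate([213, 377, 0]) cube([170, 2670, 2320]);
translate([4373, 377, 0]) cube([170, 2670, 2320]);


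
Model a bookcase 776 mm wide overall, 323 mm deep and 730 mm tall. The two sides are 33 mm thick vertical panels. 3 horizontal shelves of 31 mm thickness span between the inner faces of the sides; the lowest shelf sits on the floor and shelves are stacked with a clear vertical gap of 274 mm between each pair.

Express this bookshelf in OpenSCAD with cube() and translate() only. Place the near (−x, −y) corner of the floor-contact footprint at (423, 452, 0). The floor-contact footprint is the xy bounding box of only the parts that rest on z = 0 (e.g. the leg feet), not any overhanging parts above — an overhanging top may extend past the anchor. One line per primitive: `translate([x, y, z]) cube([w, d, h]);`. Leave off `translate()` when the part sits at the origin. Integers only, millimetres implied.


translate([423, 452, 0]) cube([33, 323, 730]);
translate([1166, 452, 0]) cube([33, 323, 730]);
translate([456, 452, 0]) cube([710, 323, 31]);
translate([456, 452, 305]) cube([710, 323, 31]);
translate([456, 452, 610]) cube([710, 323, 31]);


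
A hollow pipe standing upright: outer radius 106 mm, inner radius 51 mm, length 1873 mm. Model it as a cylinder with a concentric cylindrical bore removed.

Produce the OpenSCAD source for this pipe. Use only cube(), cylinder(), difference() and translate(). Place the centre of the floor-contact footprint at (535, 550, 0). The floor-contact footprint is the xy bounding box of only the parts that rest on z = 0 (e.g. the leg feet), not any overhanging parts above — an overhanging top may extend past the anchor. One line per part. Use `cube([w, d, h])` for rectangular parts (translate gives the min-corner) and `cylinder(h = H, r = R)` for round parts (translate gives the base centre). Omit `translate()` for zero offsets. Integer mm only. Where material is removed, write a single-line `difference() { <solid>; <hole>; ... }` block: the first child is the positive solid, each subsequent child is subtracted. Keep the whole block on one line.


difference() { translate([535, 550, 0]) cylinder(h = 1873, r = 106); translate([535, 550, 0]) cylinder(h = 1873, r = 51); }


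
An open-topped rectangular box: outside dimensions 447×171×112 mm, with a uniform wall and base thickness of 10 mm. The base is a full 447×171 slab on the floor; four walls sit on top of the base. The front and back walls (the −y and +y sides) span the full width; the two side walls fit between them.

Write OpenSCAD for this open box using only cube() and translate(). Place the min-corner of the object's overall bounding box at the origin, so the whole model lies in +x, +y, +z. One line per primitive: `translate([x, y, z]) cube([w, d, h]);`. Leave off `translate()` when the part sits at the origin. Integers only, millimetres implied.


cube([447, 171, 10]);
translate([0, 0, 10]) cube([447, 10, 102]);
translate([0, 161, 10]) cube([447, 10, 102]);
translate([0, 10, 10]) cube([10, 151, 102]);
translate([437, 10, 10]) cube([10, 151, 102]);


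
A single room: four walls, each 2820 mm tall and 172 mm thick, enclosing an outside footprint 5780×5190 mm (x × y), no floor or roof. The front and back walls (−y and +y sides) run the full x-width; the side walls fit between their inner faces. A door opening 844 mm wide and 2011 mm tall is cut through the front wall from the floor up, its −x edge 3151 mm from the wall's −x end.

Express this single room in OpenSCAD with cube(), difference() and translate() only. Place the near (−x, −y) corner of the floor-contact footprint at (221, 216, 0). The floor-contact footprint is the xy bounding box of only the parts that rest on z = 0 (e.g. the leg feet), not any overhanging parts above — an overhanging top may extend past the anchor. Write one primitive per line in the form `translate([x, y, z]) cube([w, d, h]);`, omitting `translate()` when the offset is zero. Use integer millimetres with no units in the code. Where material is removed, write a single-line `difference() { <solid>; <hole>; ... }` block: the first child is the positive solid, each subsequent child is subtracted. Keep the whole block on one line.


difference() { translate([221, 216, 0]) cube([5780, 172, 2820]); translate([3372, 216, 0]) cube([844, 172, 2011]); }
translate([221, 5234, 0]) cube([5780, 172, 2820]);
translate([221, 388, 0]) cube([172, 4846, 2820]);
translate([5829, 388, 0]) cube([172, 4846, 2820]);


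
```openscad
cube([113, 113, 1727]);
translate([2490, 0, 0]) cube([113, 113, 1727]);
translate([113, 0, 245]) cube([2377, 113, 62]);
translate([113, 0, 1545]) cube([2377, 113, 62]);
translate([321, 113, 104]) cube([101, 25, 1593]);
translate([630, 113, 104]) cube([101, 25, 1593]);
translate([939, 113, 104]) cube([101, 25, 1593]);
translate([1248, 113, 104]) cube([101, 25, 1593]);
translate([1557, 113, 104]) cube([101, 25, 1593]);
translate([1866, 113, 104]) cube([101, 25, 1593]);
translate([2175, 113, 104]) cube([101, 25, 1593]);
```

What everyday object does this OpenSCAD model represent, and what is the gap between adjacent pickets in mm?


A fence section. The picket gap is 208 mm.

Two posts, two rails, 7 pickets — a fence section. Span 2377 mm holds 7 pickets of 101 mm with 8 equal gaps: ⌊(2377 − 7·101) / 8⌋ = 208 mm.


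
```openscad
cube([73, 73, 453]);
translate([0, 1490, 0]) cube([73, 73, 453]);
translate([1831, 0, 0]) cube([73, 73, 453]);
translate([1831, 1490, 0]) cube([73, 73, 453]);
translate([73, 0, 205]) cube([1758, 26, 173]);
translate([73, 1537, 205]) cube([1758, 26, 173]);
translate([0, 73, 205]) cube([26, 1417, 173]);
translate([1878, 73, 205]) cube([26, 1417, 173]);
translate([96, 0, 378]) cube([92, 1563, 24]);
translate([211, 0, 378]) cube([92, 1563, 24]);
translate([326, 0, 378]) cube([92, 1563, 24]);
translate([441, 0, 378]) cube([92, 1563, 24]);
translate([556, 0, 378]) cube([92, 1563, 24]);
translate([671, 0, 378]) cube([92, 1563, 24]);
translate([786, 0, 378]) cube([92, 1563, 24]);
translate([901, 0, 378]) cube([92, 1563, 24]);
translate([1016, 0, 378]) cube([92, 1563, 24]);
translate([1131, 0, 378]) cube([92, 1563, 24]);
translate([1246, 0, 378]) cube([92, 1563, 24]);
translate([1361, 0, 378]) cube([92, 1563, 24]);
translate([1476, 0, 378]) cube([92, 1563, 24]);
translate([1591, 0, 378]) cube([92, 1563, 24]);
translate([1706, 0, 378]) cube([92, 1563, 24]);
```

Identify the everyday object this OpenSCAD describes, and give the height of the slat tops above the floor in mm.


A bed frame. The slat-top height is 402 mm.

Four posts, four rails, and a row of slats — a bed frame. Slats sit on the rails at z = 205 + 173 = 378; with slat thickness 24, the top is 402 mm.


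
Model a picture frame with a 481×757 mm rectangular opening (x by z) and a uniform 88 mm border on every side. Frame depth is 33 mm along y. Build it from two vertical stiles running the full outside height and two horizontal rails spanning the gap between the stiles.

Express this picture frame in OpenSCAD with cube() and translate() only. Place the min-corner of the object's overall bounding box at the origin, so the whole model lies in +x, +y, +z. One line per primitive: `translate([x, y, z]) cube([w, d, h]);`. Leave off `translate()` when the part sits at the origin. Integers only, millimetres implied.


cube([88, 33, 933]);
translate([569, 0, 0]) cube([88, 33, 933]);
translate([88, 0, 0]) cube([481, 33, 88]);
translate([88, 0, 845]) cube([481, 33, 88]);


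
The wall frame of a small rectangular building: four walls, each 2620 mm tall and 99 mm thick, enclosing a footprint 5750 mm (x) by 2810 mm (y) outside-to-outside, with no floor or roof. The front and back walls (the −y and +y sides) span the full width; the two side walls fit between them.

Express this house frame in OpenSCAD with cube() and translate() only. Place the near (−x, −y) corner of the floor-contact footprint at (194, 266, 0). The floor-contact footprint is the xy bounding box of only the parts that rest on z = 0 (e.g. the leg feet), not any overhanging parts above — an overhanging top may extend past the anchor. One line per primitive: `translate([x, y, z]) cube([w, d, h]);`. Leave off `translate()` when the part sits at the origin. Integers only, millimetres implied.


translate([194, 266, 0]) cube([5750, 99, 2620]);
translate([194, 2977, 0]) cube([5750, 99, 2620]);
translate([194, 365, 0]) cube([99, 2612, 2620]);
translate([5845, 365, 0]) cube([99, 2612, 2620]);


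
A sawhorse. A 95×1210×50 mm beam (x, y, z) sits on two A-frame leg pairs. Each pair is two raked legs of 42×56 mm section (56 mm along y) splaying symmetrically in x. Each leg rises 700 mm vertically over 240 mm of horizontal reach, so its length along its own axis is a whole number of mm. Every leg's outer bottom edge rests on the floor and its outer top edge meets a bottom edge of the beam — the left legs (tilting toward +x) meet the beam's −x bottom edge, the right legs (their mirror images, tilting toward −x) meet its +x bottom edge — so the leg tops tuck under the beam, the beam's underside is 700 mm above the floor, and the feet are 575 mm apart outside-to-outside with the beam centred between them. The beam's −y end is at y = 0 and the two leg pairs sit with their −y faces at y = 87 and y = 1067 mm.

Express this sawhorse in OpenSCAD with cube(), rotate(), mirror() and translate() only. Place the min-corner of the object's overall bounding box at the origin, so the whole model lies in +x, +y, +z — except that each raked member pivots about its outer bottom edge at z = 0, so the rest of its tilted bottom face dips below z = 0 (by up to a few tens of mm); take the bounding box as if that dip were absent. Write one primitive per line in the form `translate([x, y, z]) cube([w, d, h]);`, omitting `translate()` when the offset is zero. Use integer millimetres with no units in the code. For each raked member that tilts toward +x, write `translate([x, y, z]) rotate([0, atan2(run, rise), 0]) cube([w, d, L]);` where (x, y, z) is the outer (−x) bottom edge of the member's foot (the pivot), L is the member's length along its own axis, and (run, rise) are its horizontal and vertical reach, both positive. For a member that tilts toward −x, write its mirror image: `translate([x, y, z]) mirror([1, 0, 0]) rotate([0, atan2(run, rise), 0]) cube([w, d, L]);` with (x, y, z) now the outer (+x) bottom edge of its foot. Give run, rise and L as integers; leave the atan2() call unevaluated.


translate([240, 0, 700]) cube([95, 1210, 50]);
translate([0, 87, 0]) rotate([0, atan2(240, 700), 0]) cube([42, 56, 740]);
translate([575, 87, 0]) mirror([1, 0, 0]) rotate([0, atan2(240, 700), 0]) cube([42, 56, 740]);
translate([0, 1067, 0]) rotate([0, atan2(240, 700), 0]) cube([42, 56, 740]);
translate([575, 1067, 0]) mirror([1, 0, 0]) rotate([0, atan2(240, 700), 0]) cube([42, 56, 740]);


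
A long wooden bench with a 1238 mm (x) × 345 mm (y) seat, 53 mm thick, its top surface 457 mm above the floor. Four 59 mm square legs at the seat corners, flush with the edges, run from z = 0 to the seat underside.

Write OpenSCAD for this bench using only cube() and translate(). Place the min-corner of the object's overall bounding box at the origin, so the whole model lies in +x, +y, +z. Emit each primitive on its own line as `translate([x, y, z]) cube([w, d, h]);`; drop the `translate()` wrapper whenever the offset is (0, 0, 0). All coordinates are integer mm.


translate([0, 0, 404]) cube([1238, 345, 53]);
cube([59, 59, 404]);
translate([0, 286, 0]) cube([59, 59, 404]);
translate([1179, 0, 0]) cube([59, 59, 404]);
translate([1179, 286, 0]) cube([59, 59, 404]);


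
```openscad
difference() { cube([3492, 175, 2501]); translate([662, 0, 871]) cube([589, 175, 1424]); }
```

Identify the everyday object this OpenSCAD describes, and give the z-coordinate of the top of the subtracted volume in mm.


A wall with a window opening. The window head height is 2295 mm.

A wall with a rectangular opening subtracted — a window. Sill at z = 871, opening 1424 mm tall, so the head is at 871 + 1424 = 2295 mm.


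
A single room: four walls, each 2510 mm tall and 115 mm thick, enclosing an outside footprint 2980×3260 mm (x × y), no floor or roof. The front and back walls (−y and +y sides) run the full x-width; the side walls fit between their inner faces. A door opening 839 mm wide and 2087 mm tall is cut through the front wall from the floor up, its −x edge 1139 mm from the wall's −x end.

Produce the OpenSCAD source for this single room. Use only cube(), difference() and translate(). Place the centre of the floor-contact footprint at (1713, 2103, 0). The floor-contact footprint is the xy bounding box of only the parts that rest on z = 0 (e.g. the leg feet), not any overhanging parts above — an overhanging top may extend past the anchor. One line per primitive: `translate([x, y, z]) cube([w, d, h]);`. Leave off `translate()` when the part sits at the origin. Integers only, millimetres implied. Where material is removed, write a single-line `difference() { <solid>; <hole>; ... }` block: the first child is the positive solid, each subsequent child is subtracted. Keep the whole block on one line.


difference() { translate([223, 473, 0]) cube([2980, 115, 2510]); translate([1362, 473, 0]) cube([839, 115, 2087]); }
translate([223, 3618, 0]) cube([2980, 115, 2510]);
translate([223, 588, 0]) cube([115, 3030, 2510]);
translate([3088, 588, 0]) cube([115, 3030, 2510]);


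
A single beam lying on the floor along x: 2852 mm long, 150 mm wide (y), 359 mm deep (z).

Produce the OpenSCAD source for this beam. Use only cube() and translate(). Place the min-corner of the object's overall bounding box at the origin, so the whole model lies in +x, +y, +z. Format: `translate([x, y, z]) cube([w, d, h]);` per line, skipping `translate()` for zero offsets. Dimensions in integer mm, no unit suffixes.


cube([2852, 150, 359]);


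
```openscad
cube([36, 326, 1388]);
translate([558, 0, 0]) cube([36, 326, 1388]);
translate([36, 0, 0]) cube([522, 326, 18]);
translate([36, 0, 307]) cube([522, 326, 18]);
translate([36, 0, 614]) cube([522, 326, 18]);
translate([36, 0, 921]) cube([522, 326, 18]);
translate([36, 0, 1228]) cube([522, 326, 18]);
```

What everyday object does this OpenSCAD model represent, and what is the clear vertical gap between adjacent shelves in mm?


A bookshelf. The clear shelf gap is 289 mm.

Two tall side panels with 5 horizontal boards between them — a bookshelf. The first two shelf undersides are at z = 0 and z = 307; with shelf thickness 18, the clear gap is 307 − 0 − 18 = 289 mm.


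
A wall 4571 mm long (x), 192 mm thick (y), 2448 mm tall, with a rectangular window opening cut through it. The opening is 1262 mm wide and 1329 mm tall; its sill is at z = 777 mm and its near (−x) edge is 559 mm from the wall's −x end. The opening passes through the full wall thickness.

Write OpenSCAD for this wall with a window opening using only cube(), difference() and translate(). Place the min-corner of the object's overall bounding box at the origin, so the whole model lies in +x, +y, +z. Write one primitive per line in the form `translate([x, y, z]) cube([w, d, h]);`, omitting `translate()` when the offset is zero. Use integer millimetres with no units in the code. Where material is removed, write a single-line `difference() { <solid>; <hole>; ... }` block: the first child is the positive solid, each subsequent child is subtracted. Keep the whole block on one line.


difference() { cube([4571, 192, 2448]); translate([559, 0, 777]) cube([1262, 192, 1329]); }


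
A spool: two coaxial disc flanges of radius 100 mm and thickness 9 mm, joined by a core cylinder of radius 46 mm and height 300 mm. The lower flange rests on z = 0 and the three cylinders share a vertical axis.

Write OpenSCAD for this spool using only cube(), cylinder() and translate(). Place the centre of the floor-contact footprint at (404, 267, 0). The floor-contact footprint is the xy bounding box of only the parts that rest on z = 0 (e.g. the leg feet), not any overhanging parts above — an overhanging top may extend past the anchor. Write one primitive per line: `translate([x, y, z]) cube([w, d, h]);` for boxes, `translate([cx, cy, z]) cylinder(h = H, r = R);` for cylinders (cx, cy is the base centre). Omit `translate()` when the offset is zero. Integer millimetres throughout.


translate([404, 267, 0]) cylinder(h = 9, r = 100);
translate([404, 267, 9]) cylinder(h = 300, r = 46);
translate([404, 267, 309]) cylinder(h = 9, r = 100);


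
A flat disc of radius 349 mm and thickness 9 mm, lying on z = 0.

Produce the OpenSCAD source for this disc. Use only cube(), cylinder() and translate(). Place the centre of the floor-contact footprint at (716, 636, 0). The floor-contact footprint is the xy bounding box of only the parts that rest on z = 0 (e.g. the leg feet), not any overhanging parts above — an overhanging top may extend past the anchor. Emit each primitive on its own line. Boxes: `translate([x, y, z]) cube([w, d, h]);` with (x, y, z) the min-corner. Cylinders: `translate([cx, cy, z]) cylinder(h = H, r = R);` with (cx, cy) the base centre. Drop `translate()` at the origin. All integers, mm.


translate([716, 636, 0]) cylinder(h = 9, r = 349);


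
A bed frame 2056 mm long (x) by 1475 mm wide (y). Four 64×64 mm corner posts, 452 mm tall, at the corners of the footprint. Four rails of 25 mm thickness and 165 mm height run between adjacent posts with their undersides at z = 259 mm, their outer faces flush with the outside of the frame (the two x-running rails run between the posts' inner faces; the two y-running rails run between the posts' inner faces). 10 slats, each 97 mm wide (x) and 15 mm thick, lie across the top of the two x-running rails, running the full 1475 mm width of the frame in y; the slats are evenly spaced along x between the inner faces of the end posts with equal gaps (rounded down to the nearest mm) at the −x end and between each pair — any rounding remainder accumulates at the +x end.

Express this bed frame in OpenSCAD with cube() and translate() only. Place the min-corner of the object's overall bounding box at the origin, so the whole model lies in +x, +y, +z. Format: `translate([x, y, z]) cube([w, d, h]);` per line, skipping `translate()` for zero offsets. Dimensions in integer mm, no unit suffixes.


// slat z = rail_z + rail_h = 259 + 165 = 424
// slat gap = ⌊(1928 − 10·97) / 11⌋ = 87
cube([64, 64, 452]);
translate([0, 1411, 0]) cube([64, 64, 452]);
translate([1992, 0, 0]) cube([64, 64, 452]);
translate([1992, 1411, 0]) cube([64, 64, 452]);
translate([64, 0, 259]) cube([1928, 25, 165]);
translate([64, 1450, 259]) cube([1928, 25, 165]);
translate([0, 64, 259]) cube([25, 1347, 165]);
translate([2031, 64, 259]) cube([25, 1347, 165]);
translate([151, 0, 424]) cube([97, 1475, 15]);
translate([335, 0, 424]) cube([97, 1475, 15]);
translate([519, 0, 424]) cube([97, 1475, 15]);
translate([703, 0, 424]) cube([97, 1475, 15]);
translate([887, 0, 424]) cube([97, 1475, 15]);
translate([1071, 0, 424]) cube([97, 1475, 15]);
translate([1255, 0, 424]) cube([97, 1475, 15]);
translate([1439, 0, 424]) cube([97, 1475, 15]);
translate([1623, 0, 424]) cube([97, 1475, 15]);
translate([1807, 0, 424]) cube([97, 1475, 15]);


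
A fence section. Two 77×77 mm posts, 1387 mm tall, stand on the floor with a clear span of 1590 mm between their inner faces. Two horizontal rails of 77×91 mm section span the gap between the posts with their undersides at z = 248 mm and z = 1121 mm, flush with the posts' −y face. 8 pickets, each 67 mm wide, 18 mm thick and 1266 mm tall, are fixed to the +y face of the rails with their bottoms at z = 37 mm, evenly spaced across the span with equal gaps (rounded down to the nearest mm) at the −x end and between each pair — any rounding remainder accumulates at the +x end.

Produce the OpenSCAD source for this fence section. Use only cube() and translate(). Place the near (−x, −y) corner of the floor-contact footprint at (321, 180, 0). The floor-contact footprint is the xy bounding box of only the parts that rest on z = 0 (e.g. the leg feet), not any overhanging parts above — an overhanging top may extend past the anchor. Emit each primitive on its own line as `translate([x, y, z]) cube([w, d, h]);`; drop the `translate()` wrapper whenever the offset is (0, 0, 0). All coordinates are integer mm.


translate([321, 180, 0]) cube([77, 77, 1387]);
translate([1988, 180, 0]) cube([77, 77, 1387]);
translate([398, 180, 248]) cube([1590, 77, 91]);
translate([398, 180, 1121]) cube([1590, 77, 91]);
translate([515, 257, 37]) cube([67, 18, 1266]);
translate([699, 257, 37]) cube([67, 18, 1266]);
translate([883, 257, 37]) cube([67, 18, 1266]);
translate([1067, 257, 37]) cube([67, 18, 1266]);
translate([1251, 257, 37]) cube([67, 18, 1266]);
translate([1435, 257, 37]) cube([67, 18, 1266]);
translate([1619, 257, 37]) cube([67, 18, 1266]);
translate([1803, 257, 37]) cube([67, 18, 1266]);


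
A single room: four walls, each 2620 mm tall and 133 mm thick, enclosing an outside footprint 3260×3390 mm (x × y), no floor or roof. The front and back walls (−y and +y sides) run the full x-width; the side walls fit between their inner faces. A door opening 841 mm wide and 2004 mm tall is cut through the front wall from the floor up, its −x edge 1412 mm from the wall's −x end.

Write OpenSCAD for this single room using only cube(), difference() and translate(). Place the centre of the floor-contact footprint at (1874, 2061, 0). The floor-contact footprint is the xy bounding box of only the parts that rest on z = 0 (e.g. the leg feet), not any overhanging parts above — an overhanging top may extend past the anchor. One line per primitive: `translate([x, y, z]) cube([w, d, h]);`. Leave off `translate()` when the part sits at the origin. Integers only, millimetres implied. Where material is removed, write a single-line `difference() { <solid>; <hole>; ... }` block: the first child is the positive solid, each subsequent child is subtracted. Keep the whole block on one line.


difference() { translate([244, 366, 0]) cube([3260, 133, 2620]); translate([1656, 366, 0]) cube([841, 133, 2004]); }
translate([244, 3623, 0]) cube([3260, 133, 2620]);
translate([244, 499, 0]) cube([133, 3124, 2620]);
translate([3371, 499, 0]) cube([133, 3124, 2620]);


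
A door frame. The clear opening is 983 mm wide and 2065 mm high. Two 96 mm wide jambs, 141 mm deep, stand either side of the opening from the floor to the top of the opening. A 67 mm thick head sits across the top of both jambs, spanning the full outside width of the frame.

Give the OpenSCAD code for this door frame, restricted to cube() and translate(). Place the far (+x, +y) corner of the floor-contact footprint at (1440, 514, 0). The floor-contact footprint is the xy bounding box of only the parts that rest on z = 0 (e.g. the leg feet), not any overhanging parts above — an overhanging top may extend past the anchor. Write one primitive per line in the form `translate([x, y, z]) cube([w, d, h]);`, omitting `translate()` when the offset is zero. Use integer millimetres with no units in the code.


translate([265, 373, 0]) cube([96, 141, 2065]);
translate([1344, 373, 0]) cube([96, 141, 2065]);
translate([265, 373, 2065]) cube([1175, 141, 67]);


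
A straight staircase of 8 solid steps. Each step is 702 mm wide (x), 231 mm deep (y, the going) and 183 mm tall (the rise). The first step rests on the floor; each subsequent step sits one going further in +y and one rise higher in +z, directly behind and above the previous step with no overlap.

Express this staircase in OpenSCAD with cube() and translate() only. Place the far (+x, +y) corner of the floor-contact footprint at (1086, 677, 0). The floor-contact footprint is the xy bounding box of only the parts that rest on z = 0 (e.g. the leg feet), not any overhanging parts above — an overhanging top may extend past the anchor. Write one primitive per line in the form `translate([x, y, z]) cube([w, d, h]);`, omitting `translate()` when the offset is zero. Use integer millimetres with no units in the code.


translate([384, 446, 0]) cube([702, 231, 183]);
translate([384, 677, 183]) cube([702, 231, 183]);
translate([384, 908, 366]) cube([702, 231, 183]);
translate([384, 1139, 549]) cube([702, 231, 183]);
translate([384, 1370, 732]) cube([702, 231, 183]);
translate([384, 1601, 915]) cube([702, 231, 183]);
translate([384, 1832, 1098]) cube([702, 231, 183]);
translate([384, 2063, 1281]) cube([702, 231, 183]);


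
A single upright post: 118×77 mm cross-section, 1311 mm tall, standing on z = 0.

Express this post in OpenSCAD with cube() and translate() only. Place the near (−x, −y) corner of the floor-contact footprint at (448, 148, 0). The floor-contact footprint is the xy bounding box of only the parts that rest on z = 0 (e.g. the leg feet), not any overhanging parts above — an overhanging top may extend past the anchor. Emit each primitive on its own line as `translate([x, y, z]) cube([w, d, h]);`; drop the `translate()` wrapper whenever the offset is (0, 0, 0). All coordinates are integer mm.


translate([448, 148, 0]) cube([118, 77, 1311]);


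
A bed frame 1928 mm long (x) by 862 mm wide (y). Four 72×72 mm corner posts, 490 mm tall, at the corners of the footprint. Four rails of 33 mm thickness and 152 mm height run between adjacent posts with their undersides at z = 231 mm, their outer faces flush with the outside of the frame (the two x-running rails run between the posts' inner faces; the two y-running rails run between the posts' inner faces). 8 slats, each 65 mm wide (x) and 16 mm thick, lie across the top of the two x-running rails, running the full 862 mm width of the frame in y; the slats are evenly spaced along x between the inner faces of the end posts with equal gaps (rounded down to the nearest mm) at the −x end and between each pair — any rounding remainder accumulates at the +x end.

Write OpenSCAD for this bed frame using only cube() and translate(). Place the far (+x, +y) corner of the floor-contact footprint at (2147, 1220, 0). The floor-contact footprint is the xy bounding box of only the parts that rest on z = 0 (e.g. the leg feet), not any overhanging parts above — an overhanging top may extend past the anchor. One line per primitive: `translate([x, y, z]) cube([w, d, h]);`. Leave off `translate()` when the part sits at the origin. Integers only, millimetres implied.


// slat z = rail_z + rail_h = 231 + 152 = 383
// slat gap = ⌊(1784 − 8·65) / 9⌋ = 140
translate([219, 358, 0]) cube([72, 72, 490]);
translate([219, 1148, 0]) cube([72, 72, 490]);
translate([2075, 358, 0]) cube([72, 72, 490]);
translate([2075, 1148, 0]) cube([72, 72, 490]);
translate([291, 358, 231]) cube([1784, 33, 152]);
translate([291, 1187, 231]) cube([1784, 33, 152]);
translate([219, 430, 231]) cube([33, 718, 152]);
translate([2114, 430, 231]) cube([33, 718, 152]);
translate([431, 358, 383]) cube([65, 862, 16]);
translate([636, 358, 383]) cube([65, 862, 16]);
translate([841, 358, 383]) cube([65, 862, 16]);
translate([1046, 358, 383]) cube([65, 862, 16]);
translate([1251, 358, 383]) cube([65, 862, 16]);
translate([1456, 358, 383]) cube([65, 862, 16]);
translate([1661, 358, 383]) cube([65, 862, 16]);
translate([1866, 358, 383]) cube([65, 862, 16]);


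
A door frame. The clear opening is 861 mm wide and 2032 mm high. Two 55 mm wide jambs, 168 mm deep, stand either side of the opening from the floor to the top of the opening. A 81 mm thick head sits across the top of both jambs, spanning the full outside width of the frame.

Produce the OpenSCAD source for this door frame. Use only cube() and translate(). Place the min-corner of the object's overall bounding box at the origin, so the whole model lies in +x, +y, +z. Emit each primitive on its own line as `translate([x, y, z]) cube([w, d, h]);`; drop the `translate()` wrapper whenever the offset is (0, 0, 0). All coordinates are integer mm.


cube([55, 168, 2032]);
translate([916, 0, 0]) cube([55, 168, 2032]);
translate([0, 0, 2032]) cube([971, 168, 81]);


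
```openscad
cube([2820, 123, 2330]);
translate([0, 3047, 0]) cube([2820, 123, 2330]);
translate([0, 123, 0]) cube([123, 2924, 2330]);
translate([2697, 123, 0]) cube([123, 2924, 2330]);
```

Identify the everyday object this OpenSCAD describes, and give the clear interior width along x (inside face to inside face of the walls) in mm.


A house (or room) frame. The interior width is 2574 mm.

Four 2330 mm walls enclosing a rectangle with no floor or roof — a room or house frame. Outside width is 2820 mm and wall thickness is 123 mm, so the interior width is 2820 − 2 × 123 = 2574 mm.


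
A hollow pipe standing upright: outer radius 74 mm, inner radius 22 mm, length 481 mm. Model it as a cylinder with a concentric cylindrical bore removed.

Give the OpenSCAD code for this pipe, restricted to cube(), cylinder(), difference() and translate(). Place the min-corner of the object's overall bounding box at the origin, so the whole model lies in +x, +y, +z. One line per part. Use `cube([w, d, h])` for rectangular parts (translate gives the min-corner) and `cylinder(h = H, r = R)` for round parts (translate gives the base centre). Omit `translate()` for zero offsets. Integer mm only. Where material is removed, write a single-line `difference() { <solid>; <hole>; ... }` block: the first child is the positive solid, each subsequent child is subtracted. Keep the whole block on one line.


difference() { translate([74, 74, 0]) cylinder(h = 481, r = 74); translate([74, 74, 0]) cylinder(h = 481, r = 22); }


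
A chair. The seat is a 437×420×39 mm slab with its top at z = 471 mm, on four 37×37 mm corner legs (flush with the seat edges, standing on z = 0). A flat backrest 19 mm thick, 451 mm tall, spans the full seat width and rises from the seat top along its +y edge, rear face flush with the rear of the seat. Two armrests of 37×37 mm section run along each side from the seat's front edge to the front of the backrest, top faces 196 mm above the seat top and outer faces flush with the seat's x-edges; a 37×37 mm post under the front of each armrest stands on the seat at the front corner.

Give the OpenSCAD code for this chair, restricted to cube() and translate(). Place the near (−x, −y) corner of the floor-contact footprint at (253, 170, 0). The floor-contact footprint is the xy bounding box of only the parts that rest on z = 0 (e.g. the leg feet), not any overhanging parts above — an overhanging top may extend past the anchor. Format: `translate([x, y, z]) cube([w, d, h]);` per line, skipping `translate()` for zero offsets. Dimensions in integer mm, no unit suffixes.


translate([253, 170, 432]) cube([437, 420, 39]);
translate([253, 170, 0]) cube([37, 37, 432]);
translate([653, 170, 0]) cube([37, 37, 432]);
translate([253, 553, 0]) cube([37, 37, 432]);
translate([653, 553, 0]) cube([37, 37, 432]);
translate([253, 571, 471]) cube([437, 19, 451]);
translate([253, 170, 630]) cube([37, 401, 37]);
translate([653, 170, 630]) cube([37, 401, 37]);
translate([253, 170, 471]) cube([37, 37, 159]);
translate([653, 170, 471]) cube([37, 37, 159]);


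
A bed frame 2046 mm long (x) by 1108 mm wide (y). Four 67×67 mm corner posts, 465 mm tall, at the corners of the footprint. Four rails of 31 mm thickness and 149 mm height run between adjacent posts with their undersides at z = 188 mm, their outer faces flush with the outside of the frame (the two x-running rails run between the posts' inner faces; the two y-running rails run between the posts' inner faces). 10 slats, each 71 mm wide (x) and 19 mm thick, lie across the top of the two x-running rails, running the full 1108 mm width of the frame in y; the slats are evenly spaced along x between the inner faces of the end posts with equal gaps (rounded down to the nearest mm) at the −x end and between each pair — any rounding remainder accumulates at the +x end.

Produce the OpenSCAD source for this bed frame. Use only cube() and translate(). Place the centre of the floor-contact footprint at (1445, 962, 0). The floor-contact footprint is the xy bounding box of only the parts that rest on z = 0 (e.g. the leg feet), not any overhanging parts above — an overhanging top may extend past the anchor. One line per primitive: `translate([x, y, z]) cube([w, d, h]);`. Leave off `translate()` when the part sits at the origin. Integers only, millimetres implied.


translate([422, 408, 0]) cube([67, 67, 465]);
translate([422, 1449, 0]) cube([67, 67, 465]);
translate([2401, 408, 0]) cube([67, 67, 465]);
translate([2401, 1449, 0]) cube([67, 67, 465]);
translate([489, 408, 188]) cube([1912, 31, 149]);
translate([489, 1485, 188]) cube([1912, 31, 149]);
translate([422, 475, 188]) cube([31, 974, 149]);
translate([2437, 475, 188]) cube([31, 974, 149]);
translate([598, 408, 337]) cube([71, 1108, 19]);
translate([778, 408, 337]) cube([71, 1108, 19]);
translate([958, 408, 337]) cube([71, 1108, 19]);
translate([1138, 408, 337]) cube([71, 1108, 19]);
translate([1318, 408, 337]) cube([71, 1108, 19]);
translate([1498, 408, 337]) cube([71, 1108, 19]);
translate([1678, 408, 337]) cube([71, 1108, 19]);
translate([1858, 408, 337]) cube([71, 1108, 19]);
translate([2038, 408, 337]) cube([71, 1108, 19]);
translate([2218, 408, 337]) cube([71, 1108, 19]);


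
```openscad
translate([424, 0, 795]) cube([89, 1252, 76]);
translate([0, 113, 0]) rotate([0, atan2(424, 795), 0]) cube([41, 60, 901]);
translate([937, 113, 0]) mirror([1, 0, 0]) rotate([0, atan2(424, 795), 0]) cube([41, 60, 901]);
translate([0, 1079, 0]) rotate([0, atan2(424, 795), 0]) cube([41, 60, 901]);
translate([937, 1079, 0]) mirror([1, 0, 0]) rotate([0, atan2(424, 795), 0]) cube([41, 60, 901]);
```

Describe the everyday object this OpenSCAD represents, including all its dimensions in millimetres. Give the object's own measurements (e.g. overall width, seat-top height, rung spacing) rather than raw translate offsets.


A sawhorse. A 89×1252×76 mm beam (x, y, z) sits on two A-frame leg pairs. Each pair is two raked legs of 41×60 mm section (60 mm along y) splaying symmetrically in x. Each leg rises 795 mm vertically over 424 mm of horizontal reach and is 901 mm long along its own axis. Every leg's outer bottom edge rests on the floor and its outer top edge meets a bottom edge of the beam — the left legs (tilting toward +x) meet the beam's −x bottom edge, the right legs (their mirror images, tilting toward −x) meet its +x bottom edge — so the leg tops tuck under the beam, the beam's underside is 795 mm above the floor, and the feet are 937 mm apart outside-to-outside with the beam centred between them. The two leg pairs are set in 113 mm from either end of the beam.
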